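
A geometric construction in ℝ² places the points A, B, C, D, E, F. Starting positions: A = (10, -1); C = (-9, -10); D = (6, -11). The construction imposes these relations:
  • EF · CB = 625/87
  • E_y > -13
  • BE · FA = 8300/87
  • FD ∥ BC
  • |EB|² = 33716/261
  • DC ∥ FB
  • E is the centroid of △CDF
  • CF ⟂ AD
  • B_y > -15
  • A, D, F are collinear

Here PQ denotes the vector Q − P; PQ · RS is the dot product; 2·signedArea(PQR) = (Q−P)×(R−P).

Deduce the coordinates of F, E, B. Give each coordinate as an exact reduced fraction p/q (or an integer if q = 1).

1. F_x = 124/29  [A, D, F are collinear ∩ CF ⟂ AD]
2. F_y = -444/29  [A, D, F are collinear ∩ CF ⟂ AD]
   → F = (124/29, -444/29)
3. E_x = 37/87  [E is the centroid of △CDF]
4. E_y = -351/29  [E is the centroid of △CDF]
   → E = (37/87, -351/29)
5. B_x = -311/29  [FD ∥ BC ∩ DC ∥ FB]
6. B_y = -415/29  [FD ∥ BC ∩ DC ∥ FB]
   → B = (-311/29, -415/29)

B = (-311/29, -415/29)
E = (37/87, -351/29)
F = (124/29, -444/29)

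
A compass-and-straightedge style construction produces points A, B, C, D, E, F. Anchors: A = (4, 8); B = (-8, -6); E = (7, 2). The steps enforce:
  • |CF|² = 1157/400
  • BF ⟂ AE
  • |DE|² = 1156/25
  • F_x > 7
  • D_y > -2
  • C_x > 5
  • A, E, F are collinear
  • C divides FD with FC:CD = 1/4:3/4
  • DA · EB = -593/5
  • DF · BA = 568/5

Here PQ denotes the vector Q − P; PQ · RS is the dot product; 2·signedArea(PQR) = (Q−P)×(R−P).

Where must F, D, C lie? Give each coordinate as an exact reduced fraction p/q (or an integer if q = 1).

C = (113/20, 9/10)
D = (1, -6/5)
F = (36/5, 8/5)

1. F_x = 36/5  [A, E, F are collinear ∩ BF ⟂ AE]
2. F_y = 8/5  [A, E, F are collinear ∩ BF ⟂ AE]
   → F = (36/5, 8/5)
3. D_x = 1  [DF · BA = 568/5 ∩ DA · EB = -593/5]
4. D_y = -6/5  [DF · BA = 568/5 ∩ DA · EB = -593/5]
   → D = (1, -6/5)
5. C_x = 113/20  [C divides FD with FC:CD = 1/4:3/4]
6. C_y = 9/10  [C divides FD with FC:CD = 1/4:3/4]
   → C = (113/20, 9/10)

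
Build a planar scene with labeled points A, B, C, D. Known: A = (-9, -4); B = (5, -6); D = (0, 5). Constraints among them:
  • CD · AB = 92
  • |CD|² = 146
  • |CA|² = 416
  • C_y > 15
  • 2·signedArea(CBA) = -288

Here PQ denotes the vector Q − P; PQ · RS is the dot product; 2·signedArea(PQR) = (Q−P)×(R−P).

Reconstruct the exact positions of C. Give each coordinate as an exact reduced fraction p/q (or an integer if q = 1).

C = (-5, 16)

1. C_x = -5  [CD · AB = 92 ∩ 2·signedArea(CBA) = -288]
2. C_y = 16  [CD · AB = 92 ∩ 2·signedArea(CBA) = -288]
   → C = (-5, 16)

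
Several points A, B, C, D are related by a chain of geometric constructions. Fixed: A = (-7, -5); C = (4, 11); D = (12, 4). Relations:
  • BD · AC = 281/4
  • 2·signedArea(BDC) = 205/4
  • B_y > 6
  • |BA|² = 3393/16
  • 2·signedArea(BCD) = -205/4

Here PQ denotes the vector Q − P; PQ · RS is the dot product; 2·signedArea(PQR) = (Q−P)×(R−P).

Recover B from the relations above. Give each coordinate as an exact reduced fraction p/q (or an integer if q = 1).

B = (5/4, 7)

1. B_x = 5/4  [2·signedArea(BCD) = -205/4 ∩ BD · AC = 281/4]
2. B_y = 7  [2·signedArea(BCD) = -205/4 ∩ BD · AC = 281/4]
   → B = (5/4, 7)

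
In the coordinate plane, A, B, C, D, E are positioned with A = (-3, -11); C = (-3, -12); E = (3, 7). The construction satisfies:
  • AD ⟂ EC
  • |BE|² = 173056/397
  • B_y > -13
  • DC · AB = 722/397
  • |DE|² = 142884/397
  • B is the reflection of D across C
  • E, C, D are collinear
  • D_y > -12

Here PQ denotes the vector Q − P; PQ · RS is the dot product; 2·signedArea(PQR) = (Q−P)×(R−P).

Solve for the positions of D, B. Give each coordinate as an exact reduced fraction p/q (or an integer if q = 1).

B = (-1305/397, -5125/397)
D = (-1077/397, -4403/397)

1. D_x = -1077/397  [E, C, D are collinear ∩ AD ⟂ EC]
2. D_y = -4403/397  [E, C, D are collinear ∩ AD ⟂ EC]
   → D = (-1077/397, -4403/397)
3. B_x = -1305/397  [B is the reflection of D across C]
4. B_y = -5125/397  [B is the reflection of D across C]
   → B = (-1305/397, -5125/397)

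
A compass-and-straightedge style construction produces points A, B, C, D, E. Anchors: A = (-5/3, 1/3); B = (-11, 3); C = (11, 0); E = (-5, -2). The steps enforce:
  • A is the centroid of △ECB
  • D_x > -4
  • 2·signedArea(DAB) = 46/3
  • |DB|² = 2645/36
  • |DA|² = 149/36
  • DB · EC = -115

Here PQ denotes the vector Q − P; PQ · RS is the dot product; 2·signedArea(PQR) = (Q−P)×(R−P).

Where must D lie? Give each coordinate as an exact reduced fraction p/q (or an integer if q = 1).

1. D_x = -10/3  [2·signedArea(DAB) = 46/3 ∩ DB · EC = -115]
2. D_y = -5/6  [2·signedArea(DAB) = 46/3 ∩ DB · EC = -115]
   → D = (-10/3, -5/6)

D = (-10/3, -5/6)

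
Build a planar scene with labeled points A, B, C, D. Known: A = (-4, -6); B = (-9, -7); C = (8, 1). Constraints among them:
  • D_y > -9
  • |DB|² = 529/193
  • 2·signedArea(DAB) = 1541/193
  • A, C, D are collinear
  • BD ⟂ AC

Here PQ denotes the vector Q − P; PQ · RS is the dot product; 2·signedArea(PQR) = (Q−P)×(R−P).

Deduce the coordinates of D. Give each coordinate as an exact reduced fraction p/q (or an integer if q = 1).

1. D_x = -1576/193  [A, C, D are collinear ∩ BD ⟂ AC]
2. D_y = -1627/193  [A, C, D are collinear ∩ BD ⟂ AC]
   → D = (-1576/193, -1627/193)

D = (-1576/193, -1627/193)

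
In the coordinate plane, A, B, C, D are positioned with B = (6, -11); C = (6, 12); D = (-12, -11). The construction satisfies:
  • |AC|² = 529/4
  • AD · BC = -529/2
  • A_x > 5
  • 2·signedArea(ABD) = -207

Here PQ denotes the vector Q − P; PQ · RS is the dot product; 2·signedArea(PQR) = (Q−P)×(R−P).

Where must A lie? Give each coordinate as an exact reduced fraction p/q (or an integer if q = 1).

A = (6, 1/2)

1. A_y = 1/2  [AD · BC = -529/2]
2. A_x = 6  [|AC|² = 529/4]
   → A = (6, 1/2)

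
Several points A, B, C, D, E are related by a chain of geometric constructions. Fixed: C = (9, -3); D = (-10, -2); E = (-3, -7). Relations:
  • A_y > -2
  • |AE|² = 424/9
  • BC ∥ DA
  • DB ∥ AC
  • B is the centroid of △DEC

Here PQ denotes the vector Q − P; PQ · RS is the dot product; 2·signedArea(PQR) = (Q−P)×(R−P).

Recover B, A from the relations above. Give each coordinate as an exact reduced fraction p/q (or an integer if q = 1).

1. B_x = -4/3  [B is the centroid of △DEC]
2. B_y = -4  [B is the centroid of △DEC]
   → B = (-4/3, -4)
3. A_x = 1/3  [DB ∥ AC ∩ BC ∥ DA]
4. A_y = -1  [DB ∥ AC ∩ BC ∥ DA]
   → A = (1/3, -1)

A = (1/3, -1)
B = (-4/3, -4)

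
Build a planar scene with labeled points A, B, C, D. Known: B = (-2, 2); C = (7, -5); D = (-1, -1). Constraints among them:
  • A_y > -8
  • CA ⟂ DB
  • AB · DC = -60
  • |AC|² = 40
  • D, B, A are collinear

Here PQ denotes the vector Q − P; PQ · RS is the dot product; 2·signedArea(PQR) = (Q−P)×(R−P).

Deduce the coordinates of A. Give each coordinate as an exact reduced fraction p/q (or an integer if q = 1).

A = (1, -7)

1. A_x = 1  [D, B, A are collinear ∩ CA ⟂ DB]
2. A_y = -7  [D, B, A are collinear ∩ CA ⟂ DB]
   → A = (1, -7)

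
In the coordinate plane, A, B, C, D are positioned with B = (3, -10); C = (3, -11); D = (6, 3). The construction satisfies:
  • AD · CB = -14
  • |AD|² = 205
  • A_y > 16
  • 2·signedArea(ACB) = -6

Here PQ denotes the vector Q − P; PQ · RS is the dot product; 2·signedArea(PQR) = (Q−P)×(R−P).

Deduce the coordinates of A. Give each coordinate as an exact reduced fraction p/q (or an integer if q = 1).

1. A_x = 9  [AD · CB = -14 ∩ 2·signedArea(ACB) = -6]
2. A_y = 17  [AD · CB = -14 ∩ 2·signedArea(ACB) = -6]
   → A = (9, 17)

A = (9, 17)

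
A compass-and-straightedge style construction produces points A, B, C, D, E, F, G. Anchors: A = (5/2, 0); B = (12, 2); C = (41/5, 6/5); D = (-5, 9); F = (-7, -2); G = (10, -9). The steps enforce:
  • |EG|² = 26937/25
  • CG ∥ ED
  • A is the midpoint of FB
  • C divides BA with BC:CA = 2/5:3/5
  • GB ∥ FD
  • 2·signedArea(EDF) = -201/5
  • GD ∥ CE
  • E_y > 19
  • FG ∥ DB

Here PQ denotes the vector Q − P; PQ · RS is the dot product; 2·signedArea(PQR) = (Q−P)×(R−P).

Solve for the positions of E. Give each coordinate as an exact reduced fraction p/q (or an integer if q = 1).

E = (-34/5, 96/5)

1. E_x = -34/5  [CG ∥ ED ∩ GD ∥ CE]
2. E_y = 96/5  [CG ∥ ED ∩ GD ∥ CE]
   → E = (-34/5, 96/5)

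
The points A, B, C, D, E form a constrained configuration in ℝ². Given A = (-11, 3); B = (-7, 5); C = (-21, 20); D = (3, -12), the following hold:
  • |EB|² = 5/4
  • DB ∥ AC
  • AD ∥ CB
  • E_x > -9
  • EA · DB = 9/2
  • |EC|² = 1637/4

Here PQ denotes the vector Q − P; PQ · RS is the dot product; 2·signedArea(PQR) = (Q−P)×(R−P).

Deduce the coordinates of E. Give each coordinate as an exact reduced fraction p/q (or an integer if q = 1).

1. E_x = -8  [line 10·x + -17·y + 313/2 = 0 ∩ |EC|² = 1637/4]
2. E_y = 9/2  [line 10·x + -17·y + 313/2 = 0 ∩ |EC|² = 1637/4]
   → E = (-8, 9/2)

E = (-8, 9/2)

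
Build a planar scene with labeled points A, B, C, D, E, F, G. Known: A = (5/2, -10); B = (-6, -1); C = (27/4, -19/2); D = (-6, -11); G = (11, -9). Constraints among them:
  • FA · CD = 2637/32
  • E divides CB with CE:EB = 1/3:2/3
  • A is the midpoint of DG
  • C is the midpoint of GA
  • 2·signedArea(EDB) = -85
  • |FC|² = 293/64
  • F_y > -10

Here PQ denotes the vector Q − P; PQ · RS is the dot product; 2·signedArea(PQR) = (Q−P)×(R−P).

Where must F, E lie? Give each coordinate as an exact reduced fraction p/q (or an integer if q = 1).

E = (5/2, -20/3)
F = (71/8, -37/4)

1. F_x = 71/8  [line 51/4·x + 3/2·y + -3177/32 = 0 ∩ |FC|² = 293/64]
2. F_y = -37/4  [line 51/4·x + 3/2·y + -3177/32 = 0 ∩ |FC|² = 293/64]
   → F = (71/8, -37/4)
3. E_x = 5/2  [E divides CB with CE:EB = 1/3:2/3]
4. E_y = -20/3  [E divides CB with CE:EB = 1/3:2/3]
   → E = (5/2, -20/3)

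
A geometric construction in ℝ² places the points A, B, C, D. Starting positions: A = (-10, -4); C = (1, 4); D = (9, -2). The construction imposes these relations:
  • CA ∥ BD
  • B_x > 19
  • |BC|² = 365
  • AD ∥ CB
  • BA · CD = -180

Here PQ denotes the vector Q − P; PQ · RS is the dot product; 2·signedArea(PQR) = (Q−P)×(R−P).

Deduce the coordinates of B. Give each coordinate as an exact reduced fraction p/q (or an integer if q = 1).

1. B_x = 20  [CA ∥ BD ∩ AD ∥ CB]
2. B_y = 6  [CA ∥ BD ∩ AD ∥ CB]
   → B = (20, 6)

B = (20, 6)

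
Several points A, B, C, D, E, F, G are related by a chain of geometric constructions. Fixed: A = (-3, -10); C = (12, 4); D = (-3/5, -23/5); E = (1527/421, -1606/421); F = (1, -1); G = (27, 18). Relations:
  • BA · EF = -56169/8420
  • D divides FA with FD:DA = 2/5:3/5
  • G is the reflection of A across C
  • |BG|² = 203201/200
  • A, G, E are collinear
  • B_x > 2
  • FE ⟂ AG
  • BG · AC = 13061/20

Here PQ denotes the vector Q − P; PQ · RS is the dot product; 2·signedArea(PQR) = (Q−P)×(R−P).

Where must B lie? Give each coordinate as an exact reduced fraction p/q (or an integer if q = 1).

1. B_x = 51/20  [BA · EF = -56169/8420 ∩ BG · AC = 13061/20]
2. B_y = -49/20  [BA · EF = -56169/8420 ∩ BG · AC = 13061/20]
   → B = (51/20, -49/20)

B = (51/20, -49/20)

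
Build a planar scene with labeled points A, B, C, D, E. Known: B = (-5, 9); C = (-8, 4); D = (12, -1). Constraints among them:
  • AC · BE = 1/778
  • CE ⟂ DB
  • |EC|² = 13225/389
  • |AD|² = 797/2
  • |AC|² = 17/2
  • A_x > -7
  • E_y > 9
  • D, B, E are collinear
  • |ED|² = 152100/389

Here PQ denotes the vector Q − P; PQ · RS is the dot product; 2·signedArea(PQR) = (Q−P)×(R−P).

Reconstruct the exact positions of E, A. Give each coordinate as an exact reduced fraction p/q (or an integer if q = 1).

A = (-13/2, 13/2)
E = (-1962/389, 3511/389)

1. E_x = -1962/389  [D, B, E are collinear ∩ CE ⟂ DB]
2. E_y = 3511/389  [D, B, E are collinear ∩ CE ⟂ DB]
   → E = (-1962/389, 3511/389)
3. A_x = -13/2  [line 17/389·x + -10/389·y + 351/778 = 0 ∩ |AC|² = 17/2]
4. A_y = 13/2  [line 17/389·x + -10/389·y + 351/778 = 0 ∩ |AC|² = 17/2]
   → A = (-13/2, 13/2)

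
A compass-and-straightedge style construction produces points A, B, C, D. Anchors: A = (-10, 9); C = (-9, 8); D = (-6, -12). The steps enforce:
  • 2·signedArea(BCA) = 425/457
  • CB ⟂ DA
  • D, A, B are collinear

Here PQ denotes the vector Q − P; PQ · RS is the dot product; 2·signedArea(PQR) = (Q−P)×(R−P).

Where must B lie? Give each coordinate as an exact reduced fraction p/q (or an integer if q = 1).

B = (-4470/457, 3588/457)

1. B_x = -4470/457  [D, A, B are collinear ∩ CB ⟂ DA]
2. B_y = 3588/457  [D, A, B are collinear ∩ CB ⟂ DA]
   → B = (-4470/457, 3588/457)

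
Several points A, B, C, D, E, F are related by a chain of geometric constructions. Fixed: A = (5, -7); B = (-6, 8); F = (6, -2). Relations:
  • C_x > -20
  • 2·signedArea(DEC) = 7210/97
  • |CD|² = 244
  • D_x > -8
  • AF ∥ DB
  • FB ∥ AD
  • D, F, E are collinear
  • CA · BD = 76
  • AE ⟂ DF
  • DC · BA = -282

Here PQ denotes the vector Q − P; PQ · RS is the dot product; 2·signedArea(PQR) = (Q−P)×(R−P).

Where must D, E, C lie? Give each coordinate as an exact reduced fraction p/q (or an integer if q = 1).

C = (-19, 13)
D = (-7, 3)
E = (660/97, -224/97)

1. D_x = -7  [AF ∥ DB ∩ FB ∥ AD]
2. D_y = 3  [AF ∥ DB ∩ FB ∥ AD]
   → D = (-7, 3)
3. E_x = 660/97  [D, F, E are collinear ∩ AE ⟂ DF]
4. E_y = -224/97  [D, F, E are collinear ∩ AE ⟂ DF]
   → E = (660/97, -224/97)
5. C_x = -19  [CA · BD = 76 ∩ DC · BA = -282]
6. C_y = 13  [CA · BD = 76 ∩ DC · BA = -282]
   → C = (-19, 13)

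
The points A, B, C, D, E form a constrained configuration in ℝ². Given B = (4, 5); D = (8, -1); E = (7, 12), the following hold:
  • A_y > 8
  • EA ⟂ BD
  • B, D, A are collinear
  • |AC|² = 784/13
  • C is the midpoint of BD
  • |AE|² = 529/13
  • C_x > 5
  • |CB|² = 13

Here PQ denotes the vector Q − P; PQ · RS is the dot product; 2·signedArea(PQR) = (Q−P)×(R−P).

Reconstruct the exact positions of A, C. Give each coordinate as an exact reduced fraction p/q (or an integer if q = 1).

A = (22/13, 110/13)
C = (6, 2)

1. A_x = 22/13  [B, D, A are collinear ∩ EA ⟂ BD]
2. A_y = 110/13  [B, D, A are collinear ∩ EA ⟂ BD]
   → A = (22/13, 110/13)
3. C_x = 6  [C is the midpoint of BD]
4. C_y = 2  [C is the midpoint of BD]
   → C = (6, 2)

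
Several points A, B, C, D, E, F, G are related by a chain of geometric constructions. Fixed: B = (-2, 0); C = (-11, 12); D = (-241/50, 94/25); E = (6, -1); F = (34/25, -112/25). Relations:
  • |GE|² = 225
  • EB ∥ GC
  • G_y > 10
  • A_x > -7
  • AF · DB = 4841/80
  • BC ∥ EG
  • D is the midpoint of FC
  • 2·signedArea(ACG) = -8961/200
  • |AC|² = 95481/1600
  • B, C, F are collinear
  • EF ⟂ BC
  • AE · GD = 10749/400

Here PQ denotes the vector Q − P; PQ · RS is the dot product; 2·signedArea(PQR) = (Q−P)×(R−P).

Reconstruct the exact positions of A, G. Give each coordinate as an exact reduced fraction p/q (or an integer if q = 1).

A = (-1273/200, 291/50)
G = (-3, 11)

1. A_x = -1273/200  [line -141/50·x + 94/25·y + -15933/400 = 0 ∩ |AC|² = 95481/1600]
2. A_y = 291/50  [line -141/50·x + 94/25·y + -15933/400 = 0 ∩ |AC|² = 95481/1600]
   → A = (-1273/200, 291/50)
3. G_x = -3  [2·signedArea(ACG) = -8961/200 ∩ EB ∥ GC]
4. G_y = 11  [2·signedArea(ACG) = -8961/200 ∩ EB ∥ GC]
   → G = (-3, 11)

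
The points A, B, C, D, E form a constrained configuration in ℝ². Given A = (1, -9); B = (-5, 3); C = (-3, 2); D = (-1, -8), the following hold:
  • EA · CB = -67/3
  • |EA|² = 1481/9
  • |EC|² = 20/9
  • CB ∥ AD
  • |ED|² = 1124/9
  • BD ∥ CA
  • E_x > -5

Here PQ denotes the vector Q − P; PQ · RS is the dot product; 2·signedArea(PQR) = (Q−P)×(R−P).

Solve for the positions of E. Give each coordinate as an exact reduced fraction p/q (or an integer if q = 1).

1. E_x = -13/3  [line 2·x + -1·y + 34/3 = 0 ∩ |EC|² = 20/9]
2. E_y = 8/3  [line 2·x + -1·y + 34/3 = 0 ∩ |EC|² = 20/9]
   → E = (-13/3, 8/3)

E = (-13/3, 8/3)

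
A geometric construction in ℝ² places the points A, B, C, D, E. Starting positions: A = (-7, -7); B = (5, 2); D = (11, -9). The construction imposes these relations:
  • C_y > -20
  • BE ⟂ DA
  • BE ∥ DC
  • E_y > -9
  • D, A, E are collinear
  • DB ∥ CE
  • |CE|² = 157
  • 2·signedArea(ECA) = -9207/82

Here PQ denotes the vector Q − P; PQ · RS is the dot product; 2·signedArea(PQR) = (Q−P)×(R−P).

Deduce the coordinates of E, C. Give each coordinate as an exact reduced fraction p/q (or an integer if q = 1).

1. E_x = 317/82  [D, A, E are collinear ∩ BE ⟂ DA]
2. E_y = -673/82  [D, A, E are collinear ∩ BE ⟂ DA]
   → E = (317/82, -673/82)
3. C_x = 809/82  [DB ∥ CE ∩ BE ∥ DC]
4. C_y = -1575/82  [DB ∥ CE ∩ BE ∥ DC]
   → C = (809/82, -1575/82)

C = (809/82, -1575/82)
E = (317/82, -673/82)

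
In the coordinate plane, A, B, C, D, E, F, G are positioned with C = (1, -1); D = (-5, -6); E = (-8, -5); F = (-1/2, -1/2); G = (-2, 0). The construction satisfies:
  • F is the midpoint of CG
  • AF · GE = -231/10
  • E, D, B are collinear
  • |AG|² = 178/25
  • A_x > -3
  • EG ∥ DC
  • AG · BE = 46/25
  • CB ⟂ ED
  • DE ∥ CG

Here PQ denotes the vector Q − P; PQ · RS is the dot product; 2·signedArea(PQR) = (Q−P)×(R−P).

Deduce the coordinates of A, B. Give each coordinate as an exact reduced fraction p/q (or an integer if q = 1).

A = (-13/5, -13/5)
B = (-11/10, -73/10)

1. A_x = -13/5  [line 6·x + 5·y + 143/5 = 0 ∩ |AG|² = 178/25]
2. A_y = -13/5  [line 6·x + 5·y + 143/5 = 0 ∩ |AG|² = 178/25]
   → A = (-13/5, -13/5)
3. B_x = -11/10  [AG · BE = 46/25 ∩ E, D, B are collinear]
4. B_y = -73/10  [AG · BE = 46/25 ∩ E, D, B are collinear]
   → B = (-11/10, -73/10)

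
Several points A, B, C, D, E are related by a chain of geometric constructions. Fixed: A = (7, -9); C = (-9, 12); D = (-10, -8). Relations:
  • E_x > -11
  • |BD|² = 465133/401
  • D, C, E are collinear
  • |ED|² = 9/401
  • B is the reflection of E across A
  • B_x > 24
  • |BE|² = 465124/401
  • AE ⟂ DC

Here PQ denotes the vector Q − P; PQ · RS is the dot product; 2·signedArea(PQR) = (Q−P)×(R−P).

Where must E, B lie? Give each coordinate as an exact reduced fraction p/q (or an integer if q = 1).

1. E_x = -4013/401  [D, C, E are collinear ∩ AE ⟂ DC]
2. E_y = -3268/401  [D, C, E are collinear ∩ AE ⟂ DC]
   → E = (-4013/401, -3268/401)
3. B_x = 9627/401  [B is the reflection of E across A]
4. B_y = -3950/401  [B is the reflection of E across A]
   → B = (9627/401, -3950/401)

B = (9627/401, -3950/401)
E = (-4013/401, -3268/401)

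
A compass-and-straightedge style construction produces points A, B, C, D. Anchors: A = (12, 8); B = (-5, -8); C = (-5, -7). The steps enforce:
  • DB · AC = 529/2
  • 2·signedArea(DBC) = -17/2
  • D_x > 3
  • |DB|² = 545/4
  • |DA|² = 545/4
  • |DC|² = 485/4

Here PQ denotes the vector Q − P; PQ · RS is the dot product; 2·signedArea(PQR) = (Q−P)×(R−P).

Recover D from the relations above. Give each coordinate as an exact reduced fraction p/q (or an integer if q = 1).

D = (7/2, 0)

1. D_x = 7/2  [DB · AC = 529/2 ∩ 2·signedArea(DBC) = -17/2]
2. D_y = 0  [DB · AC = 529/2 ∩ 2·signedArea(DBC) = -17/2]
   → D = (7/2, 0)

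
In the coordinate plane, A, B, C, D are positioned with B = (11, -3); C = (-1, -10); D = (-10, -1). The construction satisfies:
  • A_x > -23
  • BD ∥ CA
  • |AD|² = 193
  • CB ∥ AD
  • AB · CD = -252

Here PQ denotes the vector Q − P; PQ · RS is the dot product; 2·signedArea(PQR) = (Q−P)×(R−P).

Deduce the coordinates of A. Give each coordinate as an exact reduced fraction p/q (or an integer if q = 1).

1. A_x = -22  [CB ∥ AD ∩ BD ∥ CA]
2. A_y = -8  [CB ∥ AD ∩ BD ∥ CA]
   → A = (-22, -8)

A = (-22, -8)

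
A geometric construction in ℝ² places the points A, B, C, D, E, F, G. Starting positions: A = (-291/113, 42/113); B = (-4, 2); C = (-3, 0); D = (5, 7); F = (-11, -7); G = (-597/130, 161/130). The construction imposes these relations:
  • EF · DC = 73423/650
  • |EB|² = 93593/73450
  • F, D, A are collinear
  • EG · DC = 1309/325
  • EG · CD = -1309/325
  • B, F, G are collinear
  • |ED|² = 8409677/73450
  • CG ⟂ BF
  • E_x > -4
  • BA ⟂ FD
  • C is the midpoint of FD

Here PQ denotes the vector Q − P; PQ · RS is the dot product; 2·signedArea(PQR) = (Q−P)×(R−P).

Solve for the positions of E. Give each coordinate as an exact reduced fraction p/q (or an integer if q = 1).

1. E_x = -278043/73450  [line -8·x + -7·y + -15627/650 = 0 ∩ |EB|² = 93593/73450]
2. E_y = 65499/73450  [line -8·x + -7·y + -15627/650 = 0 ∩ |EB|² = 93593/73450]
   → E = (-278043/73450, 65499/73450)

E = (-278043/73450, 65499/73450)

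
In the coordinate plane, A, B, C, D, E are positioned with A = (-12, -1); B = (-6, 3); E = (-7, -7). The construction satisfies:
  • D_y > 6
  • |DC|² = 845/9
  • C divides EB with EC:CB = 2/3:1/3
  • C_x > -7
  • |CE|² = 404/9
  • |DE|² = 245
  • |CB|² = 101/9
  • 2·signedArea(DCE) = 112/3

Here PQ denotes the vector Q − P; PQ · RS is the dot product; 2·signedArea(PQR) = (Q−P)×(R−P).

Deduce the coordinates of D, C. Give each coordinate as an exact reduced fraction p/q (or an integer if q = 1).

1. C_x = -19/3  [C divides EB with EC:CB = 2/3:1/3]
2. C_y = -1/3  [C divides EB with EC:CB = 2/3:1/3]
   → C = (-19/3, -1/3)
3. D_x = 0  [line 20/3·x + -2/3·y + 14/3 = 0 ∩ |DE|² = 245]
4. D_y = 7  [line 20/3·x + -2/3·y + 14/3 = 0 ∩ |DE|² = 245]
   → D = (0, 7)

C = (-19/3, -1/3)
D = (0, 7)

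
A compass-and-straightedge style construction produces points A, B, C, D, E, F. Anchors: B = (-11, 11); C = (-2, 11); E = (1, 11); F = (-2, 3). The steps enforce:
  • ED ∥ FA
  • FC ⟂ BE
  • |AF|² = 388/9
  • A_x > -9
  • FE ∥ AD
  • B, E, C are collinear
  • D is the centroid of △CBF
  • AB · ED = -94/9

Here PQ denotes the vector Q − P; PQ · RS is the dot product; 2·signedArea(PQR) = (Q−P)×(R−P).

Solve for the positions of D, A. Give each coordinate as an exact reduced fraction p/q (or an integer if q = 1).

1. D_x = -5  [D is the centroid of △CBF]
2. D_y = 25/3  [D is the centroid of △CBF]
   → D = (-5, 25/3)
3. A_x = -8  [FE ∥ AD ∩ ED ∥ FA]
4. A_y = 1/3  [FE ∥ AD ∩ ED ∥ FA]
   → A = (-8, 1/3)

A = (-8, 1/3)
D = (-5, 25/3)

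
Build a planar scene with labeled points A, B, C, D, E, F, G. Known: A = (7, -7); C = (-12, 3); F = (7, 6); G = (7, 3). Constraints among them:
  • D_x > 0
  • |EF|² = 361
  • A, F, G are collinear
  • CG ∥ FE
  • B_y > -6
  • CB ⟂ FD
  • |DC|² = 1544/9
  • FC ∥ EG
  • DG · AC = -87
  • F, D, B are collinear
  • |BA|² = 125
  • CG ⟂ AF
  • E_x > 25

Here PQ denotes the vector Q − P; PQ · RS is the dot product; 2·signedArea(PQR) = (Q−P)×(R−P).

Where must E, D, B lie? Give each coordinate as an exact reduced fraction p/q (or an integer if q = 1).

B = (-4, -5)
D = (2/3, -1/3)
E = (26, 6)

1. E_x = 26  [FC ∥ EG ∩ CG ∥ FE]
2. E_y = 6  [FC ∥ EG ∩ CG ∥ FE]
   → E = (26, 6)
3. D_x = 2/3  [line 19·x + -10·y + -16 = 0 ∩ |DC|² = 1544/9]
4. D_y = -1/3  [line 19·x + -10·y + -16 = 0 ∩ |DC|² = 1544/9]
   → D = (2/3, -1/3)
5. B_x = -4  [F, D, B are collinear ∩ CB ⟂ FD]
6. B_y = -5  [F, D, B are collinear ∩ CB ⟂ FD]
   → B = (-4, -5)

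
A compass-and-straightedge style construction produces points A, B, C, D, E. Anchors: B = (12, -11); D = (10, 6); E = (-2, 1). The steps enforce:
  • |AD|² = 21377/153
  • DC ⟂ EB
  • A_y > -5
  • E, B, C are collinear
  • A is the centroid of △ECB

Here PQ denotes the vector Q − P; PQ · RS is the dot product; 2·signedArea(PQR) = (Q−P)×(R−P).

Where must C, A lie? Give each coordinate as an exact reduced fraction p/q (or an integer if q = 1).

A = (1058/255, -363/85)
C = (208/85, -239/85)

1. C_x = 208/85  [E, B, C are collinear ∩ DC ⟂ EB]
2. C_y = -239/85  [E, B, C are collinear ∩ DC ⟂ EB]
   → C = (208/85, -239/85)
3. A_x = 1058/255  [A is the centroid of △ECB]
4. A_y = -363/85  [A is the centroid of △ECB]
   → A = (1058/255, -363/85)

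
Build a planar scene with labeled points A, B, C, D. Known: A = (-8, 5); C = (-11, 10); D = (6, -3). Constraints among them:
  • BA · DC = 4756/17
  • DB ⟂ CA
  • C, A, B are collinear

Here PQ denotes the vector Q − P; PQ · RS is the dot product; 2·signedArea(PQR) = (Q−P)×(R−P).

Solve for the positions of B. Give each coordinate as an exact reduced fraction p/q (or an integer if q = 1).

1. B_x = -13/17  [C, A, B are collinear ∩ DB ⟂ CA]
2. B_y = -120/17  [C, A, B are collinear ∩ DB ⟂ CA]
   → B = (-13/17, -120/17)

B = (-13/17, -120/17)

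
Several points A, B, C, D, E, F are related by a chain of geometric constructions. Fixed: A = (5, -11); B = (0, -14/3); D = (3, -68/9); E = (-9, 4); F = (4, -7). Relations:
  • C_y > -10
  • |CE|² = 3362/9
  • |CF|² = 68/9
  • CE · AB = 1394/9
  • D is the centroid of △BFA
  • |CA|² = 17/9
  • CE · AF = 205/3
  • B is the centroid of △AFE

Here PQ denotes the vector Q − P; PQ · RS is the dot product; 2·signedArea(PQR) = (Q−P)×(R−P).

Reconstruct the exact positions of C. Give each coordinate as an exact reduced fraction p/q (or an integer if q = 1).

C = (14/3, -29/3)

1. C_x = 14/3  [CE · AB = 1394/9 ∩ CE · AF = 205/3]
2. C_y = -29/3  [CE · AB = 1394/9 ∩ CE · AF = 205/3]
   → C = (14/3, -29/3)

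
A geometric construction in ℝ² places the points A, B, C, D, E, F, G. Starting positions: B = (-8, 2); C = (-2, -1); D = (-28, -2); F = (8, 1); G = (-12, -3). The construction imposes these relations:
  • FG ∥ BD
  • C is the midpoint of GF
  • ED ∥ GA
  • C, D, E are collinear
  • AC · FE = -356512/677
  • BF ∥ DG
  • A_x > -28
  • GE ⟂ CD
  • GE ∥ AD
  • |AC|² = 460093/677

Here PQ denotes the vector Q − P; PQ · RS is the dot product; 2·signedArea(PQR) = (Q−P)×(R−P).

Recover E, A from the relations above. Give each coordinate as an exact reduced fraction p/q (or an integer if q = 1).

1. E_x = -8166/677  [C, D, E are collinear ∩ GE ⟂ CD]
2. E_y = -939/677  [C, D, E are collinear ∩ GE ⟂ CD]
   → E = (-8166/677, -939/677)
3. A_x = -18914/677  [GE ∥ AD ∩ ED ∥ GA]
4. A_y = -2446/677  [GE ∥ AD ∩ ED ∥ GA]
   → A = (-18914/677, -2446/677)

A = (-18914/677, -2446/677)
E = (-8166/677, -939/677)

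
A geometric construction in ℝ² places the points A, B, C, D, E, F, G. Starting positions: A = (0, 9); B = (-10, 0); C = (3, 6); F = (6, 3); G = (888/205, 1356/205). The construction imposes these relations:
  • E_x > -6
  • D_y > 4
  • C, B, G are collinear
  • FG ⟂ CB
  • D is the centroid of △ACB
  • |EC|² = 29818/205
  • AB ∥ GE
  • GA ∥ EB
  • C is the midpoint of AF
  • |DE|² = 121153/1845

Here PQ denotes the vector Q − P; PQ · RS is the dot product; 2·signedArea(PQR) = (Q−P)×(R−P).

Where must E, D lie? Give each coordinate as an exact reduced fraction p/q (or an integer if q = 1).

D = (-7/3, 5)
E = (-1162/205, -489/205)

1. E_x = -1162/205  [GA ∥ EB ∩ AB ∥ GE]
2. E_y = -489/205  [GA ∥ EB ∩ AB ∥ GE]
   → E = (-1162/205, -489/205)
3. D_x = -7/3  [D is the centroid of △ACB]
4. D_y = 5  [D is the centroid of △ACB]
   → D = (-7/3, 5)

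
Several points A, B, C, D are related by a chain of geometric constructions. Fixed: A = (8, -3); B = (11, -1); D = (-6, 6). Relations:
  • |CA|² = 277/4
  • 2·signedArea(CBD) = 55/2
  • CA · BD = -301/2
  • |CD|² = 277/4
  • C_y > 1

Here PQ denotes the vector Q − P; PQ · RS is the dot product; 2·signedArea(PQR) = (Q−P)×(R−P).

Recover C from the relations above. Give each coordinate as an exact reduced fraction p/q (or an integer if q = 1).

1. C_x = 1  [2·signedArea(CBD) = 55/2 ∩ CA · BD = -301/2]
2. C_y = 3/2  [2·signedArea(CBD) = 55/2 ∩ CA · BD = -301/2]
   → C = (1, 3/2)

C = (1, 3/2)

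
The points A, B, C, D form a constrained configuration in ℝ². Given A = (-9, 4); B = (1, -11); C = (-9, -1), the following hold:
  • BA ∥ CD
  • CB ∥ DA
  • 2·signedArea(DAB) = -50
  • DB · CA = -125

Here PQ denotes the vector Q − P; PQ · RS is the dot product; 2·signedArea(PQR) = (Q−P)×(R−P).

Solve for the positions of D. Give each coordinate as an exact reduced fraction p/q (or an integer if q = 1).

1. D_x = -19  [CB ∥ DA ∩ BA ∥ CD]
2. D_y = 14  [CB ∥ DA ∩ BA ∥ CD]
   → D = (-19, 14)

D = (-19, 14)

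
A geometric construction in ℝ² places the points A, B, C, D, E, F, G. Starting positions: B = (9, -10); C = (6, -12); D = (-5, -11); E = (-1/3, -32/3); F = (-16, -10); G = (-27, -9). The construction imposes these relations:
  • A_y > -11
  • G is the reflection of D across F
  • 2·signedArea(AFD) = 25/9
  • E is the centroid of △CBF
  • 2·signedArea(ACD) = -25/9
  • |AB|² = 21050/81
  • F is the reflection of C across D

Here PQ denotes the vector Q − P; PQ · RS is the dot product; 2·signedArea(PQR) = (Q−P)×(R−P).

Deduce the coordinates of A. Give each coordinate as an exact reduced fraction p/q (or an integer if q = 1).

A = (-64/9, -95/9)

1. A_x = -64/9  [line 1·x + 11·y + 1109/9 = 0 ∩ |AB|² = 21050/81]
2. A_y = -95/9  [line 1·x + 11·y + 1109/9 = 0 ∩ |AB|² = 21050/81]
   → A = (-64/9, -95/9)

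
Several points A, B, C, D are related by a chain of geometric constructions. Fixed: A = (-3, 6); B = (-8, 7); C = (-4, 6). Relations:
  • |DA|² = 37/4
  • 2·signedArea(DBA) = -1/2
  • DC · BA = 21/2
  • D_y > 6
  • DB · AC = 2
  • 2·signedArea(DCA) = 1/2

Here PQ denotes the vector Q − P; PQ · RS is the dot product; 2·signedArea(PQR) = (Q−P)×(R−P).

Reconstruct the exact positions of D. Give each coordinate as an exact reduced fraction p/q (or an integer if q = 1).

1. D_x = -6  [DB · AC = 2 ∩ 2·signedArea(DBA) = -1/2]
2. D_y = 13/2  [DB · AC = 2 ∩ 2·signedArea(DBA) = -1/2]
   → D = (-6, 13/2)

D = (-6, 13/2)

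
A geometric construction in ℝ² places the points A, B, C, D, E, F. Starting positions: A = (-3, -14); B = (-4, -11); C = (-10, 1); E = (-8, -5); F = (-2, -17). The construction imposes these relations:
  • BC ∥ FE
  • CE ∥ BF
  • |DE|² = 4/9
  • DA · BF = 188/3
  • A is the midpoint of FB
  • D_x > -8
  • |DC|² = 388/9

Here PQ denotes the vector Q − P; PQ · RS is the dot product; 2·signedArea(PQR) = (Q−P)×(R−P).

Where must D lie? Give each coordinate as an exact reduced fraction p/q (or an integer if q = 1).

D = (-22/3, -5)

1. D_x = -22/3  [line -2·x + 6·y + 46/3 = 0 ∩ |DE|² = 4/9]
2. D_y = -5  [line -2·x + 6·y + 46/3 = 0 ∩ |DE|² = 4/9]
   → D = (-22/3, -5)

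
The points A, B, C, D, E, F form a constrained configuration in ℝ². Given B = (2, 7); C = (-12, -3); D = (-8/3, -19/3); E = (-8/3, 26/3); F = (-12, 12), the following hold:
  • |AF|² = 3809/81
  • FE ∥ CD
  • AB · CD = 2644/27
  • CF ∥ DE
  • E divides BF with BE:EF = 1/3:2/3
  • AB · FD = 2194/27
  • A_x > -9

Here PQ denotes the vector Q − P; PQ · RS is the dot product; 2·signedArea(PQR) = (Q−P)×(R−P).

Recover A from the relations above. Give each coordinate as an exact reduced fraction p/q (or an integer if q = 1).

A = (-80/9, 53/9)

1. A_x = -80/9  [AB · FD = 2194/27 ∩ AB · CD = 2644/27]
2. A_y = 53/9  [AB · FD = 2194/27 ∩ AB · CD = 2644/27]
   → A = (-80/9, 53/9)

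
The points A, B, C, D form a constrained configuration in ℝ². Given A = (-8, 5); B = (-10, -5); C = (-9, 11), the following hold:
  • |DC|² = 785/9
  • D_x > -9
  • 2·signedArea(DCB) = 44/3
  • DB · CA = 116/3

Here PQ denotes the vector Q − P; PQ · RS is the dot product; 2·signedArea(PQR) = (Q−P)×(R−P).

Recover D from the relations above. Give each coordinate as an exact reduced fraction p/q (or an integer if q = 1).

D = (-26/3, 5/3)

1. D_x = -26/3  [2·signedArea(DCB) = 44/3 ∩ DB · CA = 116/3]
2. D_y = 5/3  [2·signedArea(DCB) = 44/3 ∩ DB · CA = 116/3]
   → D = (-26/3, 5/3)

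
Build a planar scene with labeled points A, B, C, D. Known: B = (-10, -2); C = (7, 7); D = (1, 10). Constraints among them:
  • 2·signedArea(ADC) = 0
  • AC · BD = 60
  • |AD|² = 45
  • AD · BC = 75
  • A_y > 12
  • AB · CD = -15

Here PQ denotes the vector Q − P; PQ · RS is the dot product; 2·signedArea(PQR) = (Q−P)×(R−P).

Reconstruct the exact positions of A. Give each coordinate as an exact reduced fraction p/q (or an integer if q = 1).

1. A_x = -5  [2·signedArea(ADC) = 0 ∩ AB · CD = -15]
2. A_y = 13  [2·signedArea(ADC) = 0 ∩ AB · CD = -15]
   → A = (-5, 13)

A = (-5, 13)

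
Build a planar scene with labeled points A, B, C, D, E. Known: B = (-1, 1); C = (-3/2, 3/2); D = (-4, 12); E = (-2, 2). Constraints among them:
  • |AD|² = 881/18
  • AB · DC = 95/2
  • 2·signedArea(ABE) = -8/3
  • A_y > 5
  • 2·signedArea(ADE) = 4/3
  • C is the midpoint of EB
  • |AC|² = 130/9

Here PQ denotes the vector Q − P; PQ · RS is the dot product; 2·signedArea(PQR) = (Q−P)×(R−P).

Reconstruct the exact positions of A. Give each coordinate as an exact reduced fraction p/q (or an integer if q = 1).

A = (-5/2, 31/6)

1. A_x = -5/2  [2·signedArea(ABE) = -8/3 ∩ 2·signedArea(ADE) = 4/3]
2. A_y = 31/6  [2·signedArea(ABE) = -8/3 ∩ 2·signedArea(ADE) = 4/3]
   → A = (-5/2, 31/6)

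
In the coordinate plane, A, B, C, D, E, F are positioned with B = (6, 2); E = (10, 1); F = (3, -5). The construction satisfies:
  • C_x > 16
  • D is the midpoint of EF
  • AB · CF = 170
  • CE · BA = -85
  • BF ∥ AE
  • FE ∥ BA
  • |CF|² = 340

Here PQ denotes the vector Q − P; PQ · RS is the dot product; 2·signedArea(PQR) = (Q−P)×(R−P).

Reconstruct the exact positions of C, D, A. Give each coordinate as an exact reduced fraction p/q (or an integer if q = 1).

A = (13, 8)
C = (17, 7)
D = (13/2, -2)

1. D_x = 13/2  [D is the midpoint of EF]
2. D_y = -2  [D is the midpoint of EF]
   → D = (13/2, -2)
3. A_x = 13  [BF ∥ AE ∩ FE ∥ BA]
4. A_y = 8  [BF ∥ AE ∩ FE ∥ BA]
   → A = (13, 8)
5. C_x = 17  [line -7·x + -6·y + 161 = 0 ∩ |CF|² = 340]
6. C_y = 7  [line -7·x + -6·y + 161 = 0 ∩ |CF|² = 340]
   → C = (17, 7)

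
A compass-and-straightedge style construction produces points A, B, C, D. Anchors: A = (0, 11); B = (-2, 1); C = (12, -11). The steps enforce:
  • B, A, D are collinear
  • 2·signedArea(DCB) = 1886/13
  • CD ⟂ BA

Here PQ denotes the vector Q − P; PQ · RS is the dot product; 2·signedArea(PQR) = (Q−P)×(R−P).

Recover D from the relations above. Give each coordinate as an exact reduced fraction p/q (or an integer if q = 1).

D = (-49/13, -102/13)

1. D_x = -49/13  [B, A, D are collinear ∩ CD ⟂ BA]
2. D_y = -102/13  [B, A, D are collinear ∩ CD ⟂ BA]
   → D = (-49/13, -102/13)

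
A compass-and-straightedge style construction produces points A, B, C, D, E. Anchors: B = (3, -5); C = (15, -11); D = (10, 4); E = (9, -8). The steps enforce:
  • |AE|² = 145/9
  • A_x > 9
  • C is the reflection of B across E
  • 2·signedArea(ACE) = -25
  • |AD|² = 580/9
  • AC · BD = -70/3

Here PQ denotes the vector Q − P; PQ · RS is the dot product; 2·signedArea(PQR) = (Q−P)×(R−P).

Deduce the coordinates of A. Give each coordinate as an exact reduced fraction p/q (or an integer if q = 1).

A = (28/3, -4)

1. A_x = 28/3  [2·signedArea(ACE) = -25 ∩ AC · BD = -70/3]
2. A_y = -4  [2·signedArea(ACE) = -25 ∩ AC · BD = -70/3]
   → A = (28/3, -4)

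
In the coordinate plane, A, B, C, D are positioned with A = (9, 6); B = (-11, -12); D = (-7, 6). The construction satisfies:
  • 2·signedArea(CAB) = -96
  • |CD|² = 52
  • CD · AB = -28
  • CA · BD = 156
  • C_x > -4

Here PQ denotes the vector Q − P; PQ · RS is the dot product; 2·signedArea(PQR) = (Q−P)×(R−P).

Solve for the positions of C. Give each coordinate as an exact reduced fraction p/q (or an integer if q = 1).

1. C_x = -3  [CD · AB = -28 ∩ CA · BD = 156]
2. C_y = 0  [CD · AB = -28 ∩ CA · BD = 156]
   → C = (-3, 0)

C = (-3, 0)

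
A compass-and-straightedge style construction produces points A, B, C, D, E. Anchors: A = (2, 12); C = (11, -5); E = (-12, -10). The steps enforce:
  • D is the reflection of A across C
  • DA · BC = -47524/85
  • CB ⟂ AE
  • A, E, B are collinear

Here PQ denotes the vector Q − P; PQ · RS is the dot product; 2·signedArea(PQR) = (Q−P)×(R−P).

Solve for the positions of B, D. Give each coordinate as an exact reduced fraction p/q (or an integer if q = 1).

B = (-264/85, 338/85)
D = (20, -22)

1. B_x = -264/85  [A, E, B are collinear ∩ CB ⟂ AE]
2. B_y = 338/85  [A, E, B are collinear ∩ CB ⟂ AE]
   → B = (-264/85, 338/85)
3. D_x = 20  [D is the reflection of A across C]
4. D_y = -22  [D is the reflection of A across C]
   → D = (20, -22)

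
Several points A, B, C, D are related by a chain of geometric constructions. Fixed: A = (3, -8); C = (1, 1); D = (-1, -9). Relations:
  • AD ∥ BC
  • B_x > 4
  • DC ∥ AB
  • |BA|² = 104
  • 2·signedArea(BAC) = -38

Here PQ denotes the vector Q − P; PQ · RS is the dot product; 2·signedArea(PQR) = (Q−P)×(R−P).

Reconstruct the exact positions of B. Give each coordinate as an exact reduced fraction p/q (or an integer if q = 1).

B = (5, 2)

1. B_x = 5  [AD ∥ BC ∩ DC ∥ AB]
2. B_y = 2  [AD ∥ BC ∩ DC ∥ AB]
   → B = (5, 2)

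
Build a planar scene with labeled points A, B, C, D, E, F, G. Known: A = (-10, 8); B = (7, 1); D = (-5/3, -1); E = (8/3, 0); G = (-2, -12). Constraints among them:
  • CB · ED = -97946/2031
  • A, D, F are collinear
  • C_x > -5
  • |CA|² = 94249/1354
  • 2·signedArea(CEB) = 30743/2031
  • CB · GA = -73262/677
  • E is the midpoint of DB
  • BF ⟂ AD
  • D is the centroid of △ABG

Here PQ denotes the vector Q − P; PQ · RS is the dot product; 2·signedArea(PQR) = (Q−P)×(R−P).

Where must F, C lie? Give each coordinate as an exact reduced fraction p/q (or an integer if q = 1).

1. F_x = 905/677  [A, D, F are collinear ∩ BF ⟂ AD]
2. F_y = -2873/677  [A, D, F are collinear ∩ BF ⟂ AD]
   → F = (905/677, -2873/677)
3. C_x = -5865/1354  [2·signedArea(CEB) = 30743/2031 ∩ CB · GA = -73262/677]
4. C_y = 2543/1354  [2·signedArea(CEB) = 30743/2031 ∩ CB · GA = -73262/677]
   → C = (-5865/1354, 2543/1354)

C = (-5865/1354, 2543/1354)
F = (905/677, -2873/677)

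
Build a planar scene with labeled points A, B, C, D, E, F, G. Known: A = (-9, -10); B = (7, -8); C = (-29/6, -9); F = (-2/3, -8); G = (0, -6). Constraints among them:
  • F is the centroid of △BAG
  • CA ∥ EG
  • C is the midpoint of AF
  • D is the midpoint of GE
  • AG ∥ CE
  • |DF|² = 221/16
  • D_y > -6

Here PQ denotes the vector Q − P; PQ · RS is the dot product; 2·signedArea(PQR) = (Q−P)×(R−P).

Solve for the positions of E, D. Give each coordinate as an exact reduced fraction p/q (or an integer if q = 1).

D = (25/12, -11/2)
E = (25/6, -5)

1. E_x = 25/6  [CA ∥ EG ∩ AG ∥ CE]
2. E_y = -5  [CA ∥ EG ∩ AG ∥ CE]
   → E = (25/6, -5)
3. D_x = 25/12  [D is the midpoint of GE]
4. D_y = -11/2  [D is the midpoint of GE]
   → D = (25/12, -11/2)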